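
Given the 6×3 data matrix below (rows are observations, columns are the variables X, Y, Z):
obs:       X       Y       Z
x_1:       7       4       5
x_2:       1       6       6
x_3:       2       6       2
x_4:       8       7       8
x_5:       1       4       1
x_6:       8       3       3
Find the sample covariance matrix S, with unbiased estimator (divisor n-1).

Step 1 — column means:
  mean(X) = (7 + 1 + 2 + 8 + 1 + 8) / 6 = 27/6 = 4.5
  mean(Y) = (4 + 6 + 6 + 7 + 4 + 3) / 6 = 30/6 = 5
  mean(Z) = (5 + 6 + 2 + 8 + 1 + 3) / 6 = 25/6 = 4.1667

Step 2 — sample covariance S[i,j] = (1/(n-1)) · Σ_k (x_{k,i} - mean_i) · (x_{k,j} - mean_j), with n-1 = 5.
  S[X,X] = ((2.5)·(2.5) + (-3.5)·(-3.5) + (-2.5)·(-2.5) + (3.5)·(3.5) + (-3.5)·(-3.5) + (3.5)·(3.5)) / 5 = 61.5/5 = 12.3
  S[X,Y] = ((2.5)·(-1) + (-3.5)·(1) + (-2.5)·(1) + (3.5)·(2) + (-3.5)·(-1) + (3.5)·(-2)) / 5 = -5/5 = -1
  S[X,Z] = ((2.5)·(0.8333) + (-3.5)·(1.8333) + (-2.5)·(-2.1667) + (3.5)·(3.8333) + (-3.5)·(-3.1667) + (3.5)·(-1.1667)) / 5 = 21.5/5 = 4.3
  S[Y,Y] = ((-1)·(-1) + (1)·(1) + (1)·(1) + (2)·(2) + (-1)·(-1) + (-2)·(-2)) / 5 = 12/5 = 2.4
  S[Y,Z] = ((-1)·(0.8333) + (1)·(1.8333) + (1)·(-2.1667) + (2)·(3.8333) + (-1)·(-3.1667) + (-2)·(-1.1667)) / 5 = 12/5 = 2.4
  S[Z,Z] = ((0.8333)·(0.8333) + (1.8333)·(1.8333) + (-2.1667)·(-2.1667) + (3.8333)·(3.8333) + (-3.1667)·(-3.1667) + (-1.1667)·(-1.1667)) / 5 = 34.8333/5 = 6.9667

S is symmetric (S[j,i] = S[i,j]). Assembling:

S = [[12.3, -1, 4.3],
 [-1, 2.4, 2.4],
 [4.3, 2.4, 6.9667]]


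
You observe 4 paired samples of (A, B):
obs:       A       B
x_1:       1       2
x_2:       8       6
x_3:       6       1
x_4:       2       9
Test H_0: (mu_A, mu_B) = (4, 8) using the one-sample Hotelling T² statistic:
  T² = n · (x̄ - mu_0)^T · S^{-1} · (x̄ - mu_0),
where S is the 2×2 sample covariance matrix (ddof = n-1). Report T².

Step 1 — sample mean vector:
  mean(A) = (1 + 8 + 6 + 2) / 4 = 17/4 = 4.25
  mean(B) = (2 + 6 + 1 + 9) / 4 = 18/4 = 4.5
  x̄ = (4.25, 4.5),  deviation x̄ - mu_0 = (4.25, 4.5) - (4, 8) = (0.25, -3.5).

Step 2 — sample covariance matrix, S[i,j] = (1/(n-1)) · Σ_k (x_{k,i} - mean_i) · (x_{k,j} - mean_j), divisor n-1 = 3:
  S[A,A] = ((-3.25)·(-3.25) + (3.75)·(3.75) + (1.75)·(1.75) + (-2.25)·(-2.25)) / 3 = 32.75/3 = 10.9167
  S[A,B] = ((-3.25)·(-2.5) + (3.75)·(1.5) + (1.75)·(-3.5) + (-2.25)·(4.5)) / 3 = -2.5/3 = -0.8333
  S[B,B] = ((-2.5)·(-2.5) + (1.5)·(1.5) + (-3.5)·(-3.5) + (4.5)·(4.5)) / 3 = 41/3 = 13.6667
  S = [[10.9167, -0.8333],
 [-0.8333, 13.6667]].

Step 3 — invert S. det(S) = 10.9167·13.6667 - (-0.8333)² = 148.5.
  S^{-1} = (1/det) · [[d, -b], [-b, a]] = [[0.092, 0.0056],
 [0.0056, 0.0735]].

Step 4 — quadratic form (x̄ - mu_0)^T · S^{-1} · (x̄ - mu_0):
  S^{-1} · (x̄ - mu_0) = (0.0034, -0.2559),
  (x̄ - mu_0)^T · [...] = (0.25)·(0.0034) + (-3.5)·(-0.2559) = 0.8965.

Step 5 — scale by n: T² = 4 · 0.8965 = 3.5859.

T² ≈ 3.5859


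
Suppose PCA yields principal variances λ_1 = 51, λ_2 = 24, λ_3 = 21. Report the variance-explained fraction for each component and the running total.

Step 1 — total variance = trace(Sigma) = Σ λ_i = 51 + 24 + 21 = 96.

Step 2 — fraction explained by component i = λ_i / Σ λ:
  PC1: 51/96 = 0.5312
  PC2: 24/96 = 0.25
  PC3: 21/96 = 0.2188

Step 3 — cumulative fraction after k components = (λ_1 + ... + λ_k) / Σ λ:
  k = 1: 51/96 = 0.5312
  k = 2: (51 + 24)/96 = 75/96 = 0.7812
  k = 3: (51 + 24 + 21)/96 = 96/96 = 1

Summary (fraction, with percent):

explained: PC1 0.5312 (53.12%), PC2 0.25 (25%), PC3 0.2188 (21.88%);  cumulative: 0.5312, 0.7812, 1


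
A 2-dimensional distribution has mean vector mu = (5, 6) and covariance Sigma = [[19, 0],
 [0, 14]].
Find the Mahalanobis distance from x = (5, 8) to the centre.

Step 1 — centre the observation: (x - mu) = (0, 2).

Step 2 — invert Sigma. det(Sigma) = 19·14 - (0)² = 266.
  Sigma^{-1} = (1/det) · [[d, -b], [-b, a]] = [[0.0526, 0],
 [0, 0.0714]].

Step 3 — form the quadratic (x - mu)^T · Sigma^{-1} · (x - mu):
  Sigma^{-1} · (x - mu) = (0, 0.1429).
  (x - mu)^T · [Sigma^{-1} · (x - mu)] = (0)·(0) + (2)·(0.1429) = 0.2857.

Step 4 — take square root: d = √(0.2857) ≈ 0.5345.

d(x, mu) = √(0.2857) ≈ 0.5345


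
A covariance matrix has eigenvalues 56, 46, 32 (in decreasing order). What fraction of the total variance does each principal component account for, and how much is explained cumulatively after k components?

Step 1 — total variance = trace(Sigma) = Σ λ_i = 56 + 46 + 32 = 134.

Step 2 — fraction explained by component i = λ_i / Σ λ:
  PC1: 56/134 = 0.4179
  PC2: 46/134 = 0.3433
  PC3: 32/134 = 0.2388

Step 3 — cumulative fraction after k components = (λ_1 + ... + λ_k) / Σ λ:
  k = 1: 56/134 = 0.4179
  k = 2: (56 + 46)/134 = 102/134 = 0.7612
  k = 3: (56 + 46 + 32)/134 = 134/134 = 1

Summary (fraction, with percent):

explained: PC1 0.4179 (41.79%), PC2 0.3433 (34.33%), PC3 0.2388 (23.88%);  cumulative: 0.4179, 0.7612, 1


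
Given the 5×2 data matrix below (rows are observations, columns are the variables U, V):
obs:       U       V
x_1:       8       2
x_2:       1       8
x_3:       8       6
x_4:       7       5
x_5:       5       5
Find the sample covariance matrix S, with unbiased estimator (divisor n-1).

Step 1 — column means:
  mean(U) = (8 + 1 + 8 + 7 + 5) / 5 = 29/5 = 5.8
  mean(V) = (2 + 8 + 6 + 5 + 5) / 5 = 26/5 = 5.2

Step 2 — sample covariance S[i,j] = (1/(n-1)) · Σ_k (x_{k,i} - mean_i) · (x_{k,j} - mean_j), with n-1 = 4.
  S[U,U] = ((2.2)·(2.2) + (-4.8)·(-4.8) + (2.2)·(2.2) + (1.2)·(1.2) + (-0.8)·(-0.8)) / 4 = 34.8/4 = 8.7
  S[U,V] = ((2.2)·(-3.2) + (-4.8)·(2.8) + (2.2)·(0.8) + (1.2)·(-0.2) + (-0.8)·(-0.2)) / 4 = -18.8/4 = -4.7
  S[V,V] = ((-3.2)·(-3.2) + (2.8)·(2.8) + (0.8)·(0.8) + (-0.2)·(-0.2) + (-0.2)·(-0.2)) / 4 = 18.8/4 = 4.7

S is symmetric (S[j,i] = S[i,j]). Assembling:

S = [[8.7, -4.7],
 [-4.7, 4.7]]


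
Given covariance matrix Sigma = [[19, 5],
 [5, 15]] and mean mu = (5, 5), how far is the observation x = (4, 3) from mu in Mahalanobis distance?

Step 1 — centre the observation: (x - mu) = (-1, -2).

Step 2 — invert Sigma. det(Sigma) = 19·15 - (5)² = 260.
  Sigma^{-1} = (1/det) · [[d, -b], [-b, a]] = [[0.0577, -0.0192],
 [-0.0192, 0.0731]].

Step 3 — form the quadratic (x - mu)^T · Sigma^{-1} · (x - mu):
  Sigma^{-1} · (x - mu) = (-0.0192, -0.1269).
  (x - mu)^T · [Sigma^{-1} · (x - mu)] = (-1)·(-0.0192) + (-2)·(-0.1269) = 0.2731.

Step 4 — take square root: d = √(0.2731) ≈ 0.5226.

d(x, mu) = √(0.2731) ≈ 0.5226


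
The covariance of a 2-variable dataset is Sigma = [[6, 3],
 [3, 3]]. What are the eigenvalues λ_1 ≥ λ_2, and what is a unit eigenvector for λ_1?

Step 1 — characteristic polynomial of 2×2 Sigma:
  det(Sigma - λI) = λ² - trace · λ + det = 0.
  trace = 6 + 3 = 9, det = 6·3 - (3)² = 9.
Step 2 — discriminant:
  Δ = trace² - 4·det = 81 - 36 = 45.
Step 3 — eigenvalues:
  λ = (trace ± √Δ)/2 = (9 ± 6.7082)/2,
  λ_1 = 7.8541,  λ_2 = 1.1459.

Step 4 — unit eigenvector for λ_1: solve (Sigma - λ_1 I)v = 0. First row:
  (6 - 7.8541)·v_x + (3)·v_y = 0, i.e. (-1.8541)·v_x + (3)·v_y = 0,
  so v ∝ (b, λ_1 - a) = (3, 1.8541) = u.
  ||u|| = √((3)² + (1.8541)²) = √(12.4377) ≈ 3.5267,
  v_1 = u/||u|| ≈ (0.8507, 0.5257) (||v_1|| = 1).

λ_1 = 7.8541,  λ_2 = 1.1459;  v_1 ≈ (0.8507, 0.5257)


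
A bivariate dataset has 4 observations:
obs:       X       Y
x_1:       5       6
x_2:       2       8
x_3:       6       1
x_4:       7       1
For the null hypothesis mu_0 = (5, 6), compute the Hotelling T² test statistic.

Step 1 — sample mean vector:
  mean(X) = (5 + 2 + 6 + 7) / 4 = 20/4 = 5
  mean(Y) = (6 + 8 + 1 + 1) / 4 = 16/4 = 4
  x̄ = (5, 4),  deviation x̄ - mu_0 = (5, 4) - (5, 6) = (0, -2).

Step 2 — sample covariance matrix, S[i,j] = (1/(n-1)) · Σ_k (x_{k,i} - mean_i) · (x_{k,j} - mean_j), divisor n-1 = 3:
  S[X,X] = ((0)·(0) + (-3)·(-3) + (1)·(1) + (2)·(2)) / 3 = 14/3 = 4.6667
  S[X,Y] = ((0)·(2) + (-3)·(4) + (1)·(-3) + (2)·(-3)) / 3 = -21/3 = -7
  S[Y,Y] = ((2)·(2) + (4)·(4) + (-3)·(-3) + (-3)·(-3)) / 3 = 38/3 = 12.6667
  S = [[4.6667, -7],
 [-7, 12.6667]].

Step 3 — invert S. det(S) = 4.6667·12.6667 - (-7)² = 10.1111.
  S^{-1} = (1/det) · [[d, -b], [-b, a]] = [[1.2527, 0.6923],
 [0.6923, 0.4615]].

Step 4 — quadratic form (x̄ - mu_0)^T · S^{-1} · (x̄ - mu_0):
  S^{-1} · (x̄ - mu_0) = (-1.3846, -0.9231),
  (x̄ - mu_0)^T · [...] = (0)·(-1.3846) + (-2)·(-0.9231) = 1.8462.

Step 5 — scale by n: T² = 4 · 1.8462 = 7.3846.

T² ≈ 7.3846


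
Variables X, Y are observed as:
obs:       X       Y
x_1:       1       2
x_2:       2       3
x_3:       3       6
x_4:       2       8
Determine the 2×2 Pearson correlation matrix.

Step 1 — column means:
  mean(X) = (1 + 2 + 3 + 2) / 4 = 8/4 = 2
  mean(Y) = (2 + 3 + 6 + 8) / 4 = 19/4 = 4.75

Step 2 — sample variances and covariances s[i,j] = (1/(n-1)) · Σ_k (x_{k,i} - mean_i) · (x_{k,j} - mean_j), with n-1 = 3:
  s[X,X] = ((-1)·(-1) + (0)·(0) + (1)·(1) + (0)·(0)) / 3 = 2/3 = 0.6667
  s[X,Y] = ((-1)·(-2.75) + (0)·(-1.75) + (1)·(1.25) + (0)·(3.25)) / 3 = 4/3 = 1.3333
  s[Y,Y] = ((-2.75)·(-2.75) + (-1.75)·(-1.75) + (1.25)·(1.25) + (3.25)·(3.25)) / 3 = 22.75/3 = 7.5833
  Sample standard deviations s_i = √(s[i,i]):
  s(X) = √(0.6667) = 0.8165
  s(Y) = √(7.5833) = 2.7538

Step 3 — r_{ij} = s_{ij} / (s_i · s_j):
  r[X,X] = 1 (diagonal).
  r[X,Y] = 1.3333 / (0.8165 · 2.7538) = 1.3333 / 2.2485 = 0.593
  r[Y,Y] = 1 (diagonal).

R is symmetric with unit diagonal. Assembling:

R = [[1, 0.593],
 [0.593, 1]]


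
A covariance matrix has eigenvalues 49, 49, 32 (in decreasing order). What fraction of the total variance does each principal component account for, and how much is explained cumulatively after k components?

Step 1 — total variance = trace(Sigma) = Σ λ_i = 49 + 49 + 32 = 130.

Step 2 — fraction explained by component i = λ_i / Σ λ:
  PC1: 49/130 = 0.3769
  PC2: 49/130 = 0.3769
  PC3: 32/130 = 0.2462

Step 3 — cumulative fraction after k components = (λ_1 + ... + λ_k) / Σ λ:
  k = 1: 49/130 = 0.3769
  k = 2: (49 + 49)/130 = 98/130 = 0.7538
  k = 3: (49 + 49 + 32)/130 = 130/130 = 1

Summary (fraction, with percent):

explained: PC1 0.3769 (37.69%), PC2 0.3769 (37.69%), PC3 0.2462 (24.62%);  cumulative: 0.3769, 0.7538, 1


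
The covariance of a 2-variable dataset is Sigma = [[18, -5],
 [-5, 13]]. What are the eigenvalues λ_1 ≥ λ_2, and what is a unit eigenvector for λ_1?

Step 1 — characteristic polynomial of 2×2 Sigma:
  det(Sigma - λI) = λ² - trace · λ + det = 0.
  trace = 18 + 13 = 31, det = 18·13 - (-5)² = 209.
Step 2 — discriminant:
  Δ = trace² - 4·det = 961 - 836 = 125.
Step 3 — eigenvalues:
  λ = (trace ± √Δ)/2 = (31 ± 11.1803)/2,
  λ_1 = 21.0902,  λ_2 = 9.9098.

Step 4 — unit eigenvector for λ_1: solve (Sigma - λ_1 I)v = 0. First row:
  (18 - 21.0902)·v_x + (-5)·v_y = 0, i.e. (-3.0902)·v_x + (-5)·v_y = 0,
  so v ∝ (b, λ_1 - a) = (-5, 3.0902); multiply by -1 so the first entry is positive: u = (5, -3.0902).
  ||u|| = √((5)² + (-3.0902)²) = √(34.5492) ≈ 5.8779,
  v_1 = u/||u|| ≈ (0.8507, -0.5257) (||v_1|| = 1).

λ_1 = 21.0902,  λ_2 = 9.9098;  v_1 ≈ (0.8507, -0.5257)


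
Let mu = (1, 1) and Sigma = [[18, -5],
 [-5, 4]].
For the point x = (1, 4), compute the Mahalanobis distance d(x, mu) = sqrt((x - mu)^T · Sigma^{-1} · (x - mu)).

Step 1 — centre the observation: (x - mu) = (0, 3).

Step 2 — invert Sigma. det(Sigma) = 18·4 - (-5)² = 47.
  Sigma^{-1} = (1/det) · [[d, -b], [-b, a]] = [[0.0851, 0.1064],
 [0.1064, 0.383]].

Step 3 — form the quadratic (x - mu)^T · Sigma^{-1} · (x - mu):
  Sigma^{-1} · (x - mu) = (0.3191, 1.1489).
  (x - mu)^T · [Sigma^{-1} · (x - mu)] = (0)·(0.3191) + (3)·(1.1489) = 3.4468.

Step 4 — take square root: d = √(3.4468) ≈ 1.8566.

d(x, mu) = √(3.4468) ≈ 1.8566


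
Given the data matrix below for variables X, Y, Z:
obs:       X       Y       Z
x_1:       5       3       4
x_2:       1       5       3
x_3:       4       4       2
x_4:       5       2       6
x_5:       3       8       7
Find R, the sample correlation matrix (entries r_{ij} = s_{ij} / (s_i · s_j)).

Step 1 — column means:
  mean(X) = (5 + 1 + 4 + 5 + 3) / 5 = 18/5 = 3.6
  mean(Y) = (3 + 5 + 4 + 2 + 8) / 5 = 22/5 = 4.4
  mean(Z) = (4 + 3 + 2 + 6 + 7) / 5 = 22/5 = 4.4

Step 2 — sample variances and covariances s[i,j] = (1/(n-1)) · Σ_k (x_{k,i} - mean_i) · (x_{k,j} - mean_j), with n-1 = 4:
  s[X,X] = ((1.4)·(1.4) + (-2.6)·(-2.6) + (0.4)·(0.4) + (1.4)·(1.4) + (-0.6)·(-0.6)) / 4 = 11.2/4 = 2.8
  s[X,Y] = ((1.4)·(-1.4) + (-2.6)·(0.6) + (0.4)·(-0.4) + (1.4)·(-2.4) + (-0.6)·(3.6)) / 4 = -9.2/4 = -2.3
  s[X,Z] = ((1.4)·(-0.4) + (-2.6)·(-1.4) + (0.4)·(-2.4) + (1.4)·(1.6) + (-0.6)·(2.6)) / 4 = 2.8/4 = 0.7
  s[Y,Y] = ((-1.4)·(-1.4) + (0.6)·(0.6) + (-0.4)·(-0.4) + (-2.4)·(-2.4) + (3.6)·(3.6)) / 4 = 21.2/4 = 5.3
  s[Y,Z] = ((-1.4)·(-0.4) + (0.6)·(-1.4) + (-0.4)·(-2.4) + (-2.4)·(1.6) + (3.6)·(2.6)) / 4 = 6.2/4 = 1.55
  s[Z,Z] = ((-0.4)·(-0.4) + (-1.4)·(-1.4) + (-2.4)·(-2.4) + (1.6)·(1.6) + (2.6)·(2.6)) / 4 = 17.2/4 = 4.3
  Sample standard deviations s_i = √(s[i,i]):
  s(X) = √(2.8) = 1.6733
  s(Y) = √(5.3) = 2.3022
  s(Z) = √(4.3) = 2.0736

Step 3 — r_{ij} = s_{ij} / (s_i · s_j):
  r[X,X] = 1 (diagonal).
  r[X,Y] = -2.3 / (1.6733 · 2.3022) = -2.3 / 3.8523 = -0.5971
  r[X,Z] = 0.7 / (1.6733 · 2.0736) = 0.7 / 3.4699 = 0.2017
  r[Y,Y] = 1 (diagonal).
  r[Y,Z] = 1.55 / (2.3022 · 2.0736) = 1.55 / 4.7739 = 0.3247
  r[Z,Z] = 1 (diagonal).

R is symmetric with unit diagonal. Assembling:

R = [[1, -0.5971, 0.2017],
 [-0.5971, 1, 0.3247],
 [0.2017, 0.3247, 1]]


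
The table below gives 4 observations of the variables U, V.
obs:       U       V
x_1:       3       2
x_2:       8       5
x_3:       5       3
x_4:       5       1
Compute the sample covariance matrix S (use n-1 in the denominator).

Step 1 — column means:
  mean(U) = (3 + 8 + 5 + 5) / 4 = 21/4 = 5.25
  mean(V) = (2 + 5 + 3 + 1) / 4 = 11/4 = 2.75

Step 2 — sample covariance S[i,j] = (1/(n-1)) · Σ_k (x_{k,i} - mean_i) · (x_{k,j} - mean_j), with n-1 = 3.
  S[U,U] = ((-2.25)·(-2.25) + (2.75)·(2.75) + (-0.25)·(-0.25) + (-0.25)·(-0.25)) / 3 = 12.75/3 = 4.25
  S[U,V] = ((-2.25)·(-0.75) + (2.75)·(2.25) + (-0.25)·(0.25) + (-0.25)·(-1.75)) / 3 = 8.25/3 = 2.75
  S[V,V] = ((-0.75)·(-0.75) + (2.25)·(2.25) + (0.25)·(0.25) + (-1.75)·(-1.75)) / 3 = 8.75/3 = 2.9167

S is symmetric (S[j,i] = S[i,j]). Assembling:

S = [[4.25, 2.75],
 [2.75, 2.9167]]


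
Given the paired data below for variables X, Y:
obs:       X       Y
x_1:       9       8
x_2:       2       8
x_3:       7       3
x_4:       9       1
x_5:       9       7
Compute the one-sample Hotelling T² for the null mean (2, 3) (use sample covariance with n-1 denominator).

Step 1 — sample mean vector:
  mean(X) = (9 + 2 + 7 + 9 + 9) / 5 = 36/5 = 7.2
  mean(Y) = (8 + 8 + 3 + 1 + 7) / 5 = 27/5 = 5.4
  x̄ = (7.2, 5.4),  deviation x̄ - mu_0 = (7.2, 5.4) - (2, 3) = (5.2, 2.4).

Step 2 — sample covariance matrix, S[i,j] = (1/(n-1)) · Σ_k (x_{k,i} - mean_i) · (x_{k,j} - mean_j), divisor n-1 = 4:
  S[X,X] = ((1.8)·(1.8) + (-5.2)·(-5.2) + (-0.2)·(-0.2) + (1.8)·(1.8) + (1.8)·(1.8)) / 4 = 36.8/4 = 9.2
  S[X,Y] = ((1.8)·(2.6) + (-5.2)·(2.6) + (-0.2)·(-2.4) + (1.8)·(-4.4) + (1.8)·(1.6)) / 4 = -13.4/4 = -3.35
  S[Y,Y] = ((2.6)·(2.6) + (2.6)·(2.6) + (-2.4)·(-2.4) + (-4.4)·(-4.4) + (1.6)·(1.6)) / 4 = 41.2/4 = 10.3
  S = [[9.2, -3.35],
 [-3.35, 10.3]].

Step 3 — invert S. det(S) = 9.2·10.3 - (-3.35)² = 83.5375.
  S^{-1} = (1/det) · [[d, -b], [-b, a]] = [[0.1233, 0.0401],
 [0.0401, 0.1101]].

Step 4 — quadratic form (x̄ - mu_0)^T · S^{-1} · (x̄ - mu_0):
  S^{-1} · (x̄ - mu_0) = (0.7374, 0.4728),
  (x̄ - mu_0)^T · [...] = (5.2)·(0.7374) + (2.4)·(0.4728) = 4.9693.

Step 5 — scale by n: T² = 5 · 4.9693 = 24.8463.

T² ≈ 24.8463


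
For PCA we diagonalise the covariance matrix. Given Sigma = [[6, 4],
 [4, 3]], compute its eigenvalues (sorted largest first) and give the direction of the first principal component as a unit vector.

Step 1 — characteristic polynomial of 2×2 Sigma:
  det(Sigma - λI) = λ² - trace · λ + det = 0.
  trace = 6 + 3 = 9, det = 6·3 - (4)² = 2.
Step 2 — discriminant:
  Δ = trace² - 4·det = 81 - 8 = 73.
Step 3 — eigenvalues:
  λ = (trace ± √Δ)/2 = (9 ± 8.544)/2,
  λ_1 = 8.772,  λ_2 = 0.228.

Step 4 — unit eigenvector for λ_1: solve (Sigma - λ_1 I)v = 0. First row:
  (6 - 8.772)·v_x + (4)·v_y = 0, i.e. (-2.772)·v_x + (4)·v_y = 0,
  so v ∝ (b, λ_1 - a) = (4, 2.772) = u.
  ||u|| = √((4)² + (2.772)²) = √(23.684) ≈ 4.8666,
  v_1 = u/||u|| ≈ (0.8219, 0.5696) (||v_1|| = 1).

λ_1 = 8.772,  λ_2 = 0.228;  v_1 ≈ (0.8219, 0.5696)


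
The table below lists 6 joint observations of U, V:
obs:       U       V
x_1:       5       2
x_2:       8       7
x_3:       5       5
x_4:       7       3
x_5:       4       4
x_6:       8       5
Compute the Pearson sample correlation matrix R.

Step 1 — column means:
  mean(U) = (5 + 8 + 5 + 7 + 4 + 8) / 6 = 37/6 = 6.1667
  mean(V) = (2 + 7 + 5 + 3 + 4 + 5) / 6 = 26/6 = 4.3333

Step 2 — sample variances and covariances s[i,j] = (1/(n-1)) · Σ_k (x_{k,i} - mean_i) · (x_{k,j} - mean_j), with n-1 = 5:
  s[U,U] = ((-1.1667)·(-1.1667) + (1.8333)·(1.8333) + (-1.1667)·(-1.1667) + (0.8333)·(0.8333) + (-2.1667)·(-2.1667) + (1.8333)·(1.8333)) / 5 = 14.8333/5 = 2.9667
  s[U,V] = ((-1.1667)·(-2.3333) + (1.8333)·(2.6667) + (-1.1667)·(0.6667) + (0.8333)·(-1.3333) + (-2.1667)·(-0.3333) + (1.8333)·(0.6667)) / 5 = 7.6667/5 = 1.5333
  s[V,V] = ((-2.3333)·(-2.3333) + (2.6667)·(2.6667) + (0.6667)·(0.6667) + (-1.3333)·(-1.3333) + (-0.3333)·(-0.3333) + (0.6667)·(0.6667)) / 5 = 15.3333/5 = 3.0667
  Sample standard deviations s_i = √(s[i,i]):
  s(U) = √(2.9667) = 1.7224
  s(V) = √(3.0667) = 1.7512

Step 3 — r_{ij} = s_{ij} / (s_i · s_j):
  r[U,U] = 1 (diagonal).
  r[U,V] = 1.5333 / (1.7224 · 1.7512) = 1.5333 / 3.0163 = 0.5084
  r[V,V] = 1 (diagonal).

R is symmetric with unit diagonal. Assembling:

R = [[1, 0.5084],
 [0.5084, 1]]


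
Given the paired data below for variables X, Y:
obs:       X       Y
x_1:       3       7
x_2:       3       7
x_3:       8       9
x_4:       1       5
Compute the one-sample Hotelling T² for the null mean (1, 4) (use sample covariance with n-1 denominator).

Step 1 — sample mean vector:
  mean(X) = (3 + 3 + 8 + 1) / 4 = 15/4 = 3.75
  mean(Y) = (7 + 7 + 9 + 5) / 4 = 28/4 = 7
  x̄ = (3.75, 7),  deviation x̄ - mu_0 = (3.75, 7) - (1, 4) = (2.75, 3).

Step 2 — sample covariance matrix, S[i,j] = (1/(n-1)) · Σ_k (x_{k,i} - mean_i) · (x_{k,j} - mean_j), divisor n-1 = 3:
  S[X,X] = ((-0.75)·(-0.75) + (-0.75)·(-0.75) + (4.25)·(4.25) + (-2.75)·(-2.75)) / 3 = 26.75/3 = 8.9167
  S[X,Y] = ((-0.75)·(0) + (-0.75)·(0) + (4.25)·(2) + (-2.75)·(-2)) / 3 = 14/3 = 4.6667
  S[Y,Y] = ((0)·(0) + (0)·(0) + (2)·(2) + (-2)·(-2)) / 3 = 8/3 = 2.6667
  S = [[8.9167, 4.6667],
 [4.6667, 2.6667]].

Step 3 — invert S. det(S) = 8.9167·2.6667 - (4.6667)² = 2.
  S^{-1} = (1/det) · [[d, -b], [-b, a]] = [[1.3333, -2.3333],
 [-2.3333, 4.4583]].

Step 4 — quadratic form (x̄ - mu_0)^T · S^{-1} · (x̄ - mu_0):
  S^{-1} · (x̄ - mu_0) = (-3.3333, 6.9583),
  (x̄ - mu_0)^T · [...] = (2.75)·(-3.3333) + (3)·(6.9583) = 11.7083.

Step 5 — scale by n: T² = 4 · 11.7083 = 46.8333.

T² ≈ 46.8333


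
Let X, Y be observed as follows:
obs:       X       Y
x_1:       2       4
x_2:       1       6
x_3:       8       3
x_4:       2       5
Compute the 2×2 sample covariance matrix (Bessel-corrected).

Step 1 — column means:
  mean(X) = (2 + 1 + 8 + 2) / 4 = 13/4 = 3.25
  mean(Y) = (4 + 6 + 3 + 5) / 4 = 18/4 = 4.5

Step 2 — sample covariance S[i,j] = (1/(n-1)) · Σ_k (x_{k,i} - mean_i) · (x_{k,j} - mean_j), with n-1 = 3.
  S[X,X] = ((-1.25)·(-1.25) + (-2.25)·(-2.25) + (4.75)·(4.75) + (-1.25)·(-1.25)) / 3 = 30.75/3 = 10.25
  S[X,Y] = ((-1.25)·(-0.5) + (-2.25)·(1.5) + (4.75)·(-1.5) + (-1.25)·(0.5)) / 3 = -10.5/3 = -3.5
  S[Y,Y] = ((-0.5)·(-0.5) + (1.5)·(1.5) + (-1.5)·(-1.5) + (0.5)·(0.5)) / 3 = 5/3 = 1.6667

S is symmetric (S[j,i] = S[i,j]). Assembling:

S = [[10.25, -3.5],
 [-3.5, 1.6667]]


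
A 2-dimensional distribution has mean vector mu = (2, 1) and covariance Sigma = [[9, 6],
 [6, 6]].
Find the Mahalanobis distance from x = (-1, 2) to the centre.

Step 1 — centre the observation: (x - mu) = (-3, 1).

Step 2 — invert Sigma. det(Sigma) = 9·6 - (6)² = 18.
  Sigma^{-1} = (1/det) · [[d, -b], [-b, a]] = [[0.3333, -0.3333],
 [-0.3333, 0.5]].

Step 3 — form the quadratic (x - mu)^T · Sigma^{-1} · (x - mu):
  Sigma^{-1} · (x - mu) = (-1.3333, 1.5).
  (x - mu)^T · [Sigma^{-1} · (x - mu)] = (-3)·(-1.3333) + (1)·(1.5) = 5.5.

Step 4 — take square root: d = √(5.5) ≈ 2.3452.

d(x, mu) = √(5.5) ≈ 2.3452


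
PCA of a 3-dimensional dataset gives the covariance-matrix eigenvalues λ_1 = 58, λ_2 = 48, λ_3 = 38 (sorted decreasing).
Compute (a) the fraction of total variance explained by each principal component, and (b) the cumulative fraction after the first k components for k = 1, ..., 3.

Step 1 — total variance = trace(Sigma) = Σ λ_i = 58 + 48 + 38 = 144.

Step 2 — fraction explained by component i = λ_i / Σ λ:
  PC1: 58/144 = 0.4028
  PC2: 48/144 = 0.3333
  PC3: 38/144 = 0.2639

Step 3 — cumulative fraction after k components = (λ_1 + ... + λ_k) / Σ λ:
  k = 1: 58/144 = 0.4028
  k = 2: (58 + 48)/144 = 106/144 = 0.7361
  k = 3: (58 + 48 + 38)/144 = 144/144 = 1

Summary (fraction, with percent):

explained: PC1 0.4028 (40.28%), PC2 0.3333 (33.33%), PC3 0.2639 (26.39%);  cumulative: 0.4028, 0.7361, 1


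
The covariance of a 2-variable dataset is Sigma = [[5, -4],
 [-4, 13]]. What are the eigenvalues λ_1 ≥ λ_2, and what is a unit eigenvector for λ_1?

Step 1 — characteristic polynomial of 2×2 Sigma:
  det(Sigma - λI) = λ² - trace · λ + det = 0.
  trace = 5 + 13 = 18, det = 5·13 - (-4)² = 49.
Step 2 — discriminant:
  Δ = trace² - 4·det = 324 - 196 = 128.
Step 3 — eigenvalues:
  λ = (trace ± √Δ)/2 = (18 ± 11.3137)/2,
  λ_1 = 14.6569,  λ_2 = 3.3431.

Step 4 — unit eigenvector for λ_1: solve (Sigma - λ_1 I)v = 0. First row:
  (5 - 14.6569)·v_x + (-4)·v_y = 0, i.e. (-9.6569)·v_x + (-4)·v_y = 0,
  so v ∝ (b, λ_1 - a) = (-4, 9.6569); multiply by -1 so the first entry is positive: u = (4, -9.6569).
  ||u|| = √((4)² + (-9.6569)²) = √(109.2548) ≈ 10.4525,
  v_1 = u/||u|| ≈ (0.3827, -0.9239) (||v_1|| = 1).

λ_1 = 14.6569,  λ_2 = 3.3431;  v_1 ≈ (0.3827, -0.9239)


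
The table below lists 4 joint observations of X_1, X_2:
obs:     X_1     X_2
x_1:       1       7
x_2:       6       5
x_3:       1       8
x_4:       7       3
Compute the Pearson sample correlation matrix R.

Step 1 — column means:
  mean(X_1) = (1 + 6 + 1 + 7) / 4 = 15/4 = 3.75
  mean(X_2) = (7 + 5 + 8 + 3) / 4 = 23/4 = 5.75

Step 2 — sample variances and covariances s[i,j] = (1/(n-1)) · Σ_k (x_{k,i} - mean_i) · (x_{k,j} - mean_j), with n-1 = 3:
  s[X_1,X_1] = ((-2.75)·(-2.75) + (2.25)·(2.25) + (-2.75)·(-2.75) + (3.25)·(3.25)) / 3 = 30.75/3 = 10.25
  s[X_1,X_2] = ((-2.75)·(1.25) + (2.25)·(-0.75) + (-2.75)·(2.25) + (3.25)·(-2.75)) / 3 = -20.25/3 = -6.75
  s[X_2,X_2] = ((1.25)·(1.25) + (-0.75)·(-0.75) + (2.25)·(2.25) + (-2.75)·(-2.75)) / 3 = 14.75/3 = 4.9167
  Sample standard deviations s_i = √(s[i,i]):
  s(X_1) = √(10.25) = 3.2016
  s(X_2) = √(4.9167) = 2.2174

Step 3 — r_{ij} = s_{ij} / (s_i · s_j):
  r[X_1,X_1] = 1 (diagonal).
  r[X_1,X_2] = -6.75 / (3.2016 · 2.2174) = -6.75 / 7.099 = -0.9508
  r[X_2,X_2] = 1 (diagonal).

R is symmetric with unit diagonal. Assembling:

R = [[1, -0.9508],
 [-0.9508, 1]]


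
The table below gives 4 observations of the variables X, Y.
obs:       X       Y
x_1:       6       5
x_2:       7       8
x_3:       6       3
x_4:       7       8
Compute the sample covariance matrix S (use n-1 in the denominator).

Step 1 — column means:
  mean(X) = (6 + 7 + 6 + 7) / 4 = 26/4 = 6.5
  mean(Y) = (5 + 8 + 3 + 8) / 4 = 24/4 = 6

Step 2 — sample covariance S[i,j] = (1/(n-1)) · Σ_k (x_{k,i} - mean_i) · (x_{k,j} - mean_j), with n-1 = 3.
  S[X,X] = ((-0.5)·(-0.5) + (0.5)·(0.5) + (-0.5)·(-0.5) + (0.5)·(0.5)) / 3 = 1/3 = 0.3333
  S[X,Y] = ((-0.5)·(-1) + (0.5)·(2) + (-0.5)·(-3) + (0.5)·(2)) / 3 = 4/3 = 1.3333
  S[Y,Y] = ((-1)·(-1) + (2)·(2) + (-3)·(-3) + (2)·(2)) / 3 = 18/3 = 6

S is symmetric (S[j,i] = S[i,j]). Assembling:

S = [[0.3333, 1.3333],
 [1.3333, 6]]


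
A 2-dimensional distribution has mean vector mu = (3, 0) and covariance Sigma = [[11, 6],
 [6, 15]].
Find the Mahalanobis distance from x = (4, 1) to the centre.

Step 1 — centre the observation: (x - mu) = (1, 1).

Step 2 — invert Sigma. det(Sigma) = 11·15 - (6)² = 129.
  Sigma^{-1} = (1/det) · [[d, -b], [-b, a]] = [[0.1163, -0.0465],
 [-0.0465, 0.0853]].

Step 3 — form the quadratic (x - mu)^T · Sigma^{-1} · (x - mu):
  Sigma^{-1} · (x - mu) = (0.0698, 0.0388).
  (x - mu)^T · [Sigma^{-1} · (x - mu)] = (1)·(0.0698) + (1)·(0.0388) = 0.1085.

Step 4 — take square root: d = √(0.1085) ≈ 0.3294.

d(x, mu) = √(0.1085) ≈ 0.3294


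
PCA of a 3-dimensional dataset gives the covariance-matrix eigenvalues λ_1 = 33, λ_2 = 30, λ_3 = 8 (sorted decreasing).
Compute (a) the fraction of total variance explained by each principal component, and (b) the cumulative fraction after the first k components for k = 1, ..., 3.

Step 1 — total variance = trace(Sigma) = Σ λ_i = 33 + 30 + 8 = 71.

Step 2 — fraction explained by component i = λ_i / Σ λ:
  PC1: 33/71 = 0.4648
  PC2: 30/71 = 0.4225
  PC3: 8/71 = 0.1127

Step 3 — cumulative fraction after k components = (λ_1 + ... + λ_k) / Σ λ:
  k = 1: 33/71 = 0.4648
  k = 2: (33 + 30)/71 = 63/71 = 0.8873
  k = 3: (33 + 30 + 8)/71 = 71/71 = 1

Summary (fraction, with percent):

explained: PC1 0.4648 (46.48%), PC2 0.4225 (42.25%), PC3 0.1127 (11.27%);  cumulative: 0.4648, 0.8873, 1


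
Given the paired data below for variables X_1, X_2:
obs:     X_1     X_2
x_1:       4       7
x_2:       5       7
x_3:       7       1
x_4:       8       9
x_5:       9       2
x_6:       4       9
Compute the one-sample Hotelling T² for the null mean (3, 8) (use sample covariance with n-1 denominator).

Step 1 — sample mean vector:
  mean(X_1) = (4 + 5 + 7 + 8 + 9 + 4) / 6 = 37/6 = 6.1667
  mean(X_2) = (7 + 7 + 1 + 9 + 2 + 9) / 6 = 35/6 = 5.8333
  x̄ = (6.1667, 5.8333),  deviation x̄ - mu_0 = (6.1667, 5.8333) - (3, 8) = (3.1667, -2.1667).

Step 2 — sample covariance matrix, S[i,j] = (1/(n-1)) · Σ_k (x_{k,i} - mean_i) · (x_{k,j} - mean_j), divisor n-1 = 5:
  S[X_1,X_1] = ((-2.1667)·(-2.1667) + (-1.1667)·(-1.1667) + (0.8333)·(0.8333) + (1.8333)·(1.8333) + (2.8333)·(2.8333) + (-2.1667)·(-2.1667)) / 5 = 22.8333/5 = 4.5667
  S[X_1,X_2] = ((-2.1667)·(1.1667) + (-1.1667)·(1.1667) + (0.8333)·(-4.8333) + (1.8333)·(3.1667) + (2.8333)·(-3.8333) + (-2.1667)·(3.1667)) / 5 = -19.8333/5 = -3.9667
  S[X_2,X_2] = ((1.1667)·(1.1667) + (1.1667)·(1.1667) + (-4.8333)·(-4.8333) + (3.1667)·(3.1667) + (-3.8333)·(-3.8333) + (3.1667)·(3.1667)) / 5 = 60.8333/5 = 12.1667
  S = [[4.5667, -3.9667],
 [-3.9667, 12.1667]].

Step 3 — invert S. det(S) = 4.5667·12.1667 - (-3.9667)² = 39.8267.
  S^{-1} = (1/det) · [[d, -b], [-b, a]] = [[0.3055, 0.0996],
 [0.0996, 0.1147]].

Step 4 — quadratic form (x̄ - mu_0)^T · S^{-1} · (x̄ - mu_0):
  S^{-1} · (x̄ - mu_0) = (0.7516, 0.067),
  (x̄ - mu_0)^T · [...] = (3.1667)·(0.7516) + (-2.1667)·(0.067) = 2.235.

Step 5 — scale by n: T² = 6 · 2.235 = 13.4098.

T² ≈ 13.4098


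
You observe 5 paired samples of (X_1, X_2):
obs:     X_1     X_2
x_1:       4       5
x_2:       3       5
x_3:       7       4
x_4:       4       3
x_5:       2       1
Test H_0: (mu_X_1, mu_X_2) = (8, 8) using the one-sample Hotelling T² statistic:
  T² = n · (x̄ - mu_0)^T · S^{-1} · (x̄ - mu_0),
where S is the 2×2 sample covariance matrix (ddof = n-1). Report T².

Step 1 — sample mean vector:
  mean(X_1) = (4 + 3 + 7 + 4 + 2) / 5 = 20/5 = 4
  mean(X_2) = (5 + 5 + 4 + 3 + 1) / 5 = 18/5 = 3.6
  x̄ = (4, 3.6),  deviation x̄ - mu_0 = (4, 3.6) - (8, 8) = (-4, -4.4).

Step 2 — sample covariance matrix, S[i,j] = (1/(n-1)) · Σ_k (x_{k,i} - mean_i) · (x_{k,j} - mean_j), divisor n-1 = 4:
  S[X_1,X_1] = ((0)·(0) + (-1)·(-1) + (3)·(3) + (0)·(0) + (-2)·(-2)) / 4 = 14/4 = 3.5
  S[X_1,X_2] = ((0)·(1.4) + (-1)·(1.4) + (3)·(0.4) + (0)·(-0.6) + (-2)·(-2.6)) / 4 = 5/4 = 1.25
  S[X_2,X_2] = ((1.4)·(1.4) + (1.4)·(1.4) + (0.4)·(0.4) + (-0.6)·(-0.6) + (-2.6)·(-2.6)) / 4 = 11.2/4 = 2.8
  S = [[3.5, 1.25],
 [1.25, 2.8]].

Step 3 — invert S. det(S) = 3.5·2.8 - (1.25)² = 8.2375.
  S^{-1} = (1/det) · [[d, -b], [-b, a]] = [[0.3399, -0.1517],
 [-0.1517, 0.4249]].

Step 4 — quadratic form (x̄ - mu_0)^T · S^{-1} · (x̄ - mu_0):
  S^{-1} · (x̄ - mu_0) = (-0.692, -1.2625),
  (x̄ - mu_0)^T · [...] = (-4)·(-0.692) + (-4.4)·(-1.2625) = 8.3229.

Step 5 — scale by n: T² = 5 · 8.3229 = 41.6146.

T² ≈ 41.6146


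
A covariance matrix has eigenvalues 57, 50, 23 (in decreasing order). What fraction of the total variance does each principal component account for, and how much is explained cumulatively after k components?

Step 1 — total variance = trace(Sigma) = Σ λ_i = 57 + 50 + 23 = 130.

Step 2 — fraction explained by component i = λ_i / Σ λ:
  PC1: 57/130 = 0.4385
  PC2: 50/130 = 0.3846
  PC3: 23/130 = 0.1769

Step 3 — cumulative fraction after k components = (λ_1 + ... + λ_k) / Σ λ:
  k = 1: 57/130 = 0.4385
  k = 2: (57 + 50)/130 = 107/130 = 0.8231
  k = 3: (57 + 50 + 23)/130 = 130/130 = 1

Summary (fraction, with percent):

explained: PC1 0.4385 (43.85%), PC2 0.3846 (38.46%), PC3 0.1769 (17.69%);  cumulative: 0.4385, 0.8231, 1


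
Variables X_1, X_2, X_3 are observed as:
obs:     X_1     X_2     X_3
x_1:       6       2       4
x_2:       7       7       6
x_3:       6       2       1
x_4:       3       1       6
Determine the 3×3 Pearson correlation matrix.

Step 1 — column means:
  mean(X_1) = (6 + 7 + 6 + 3) / 4 = 22/4 = 5.5
  mean(X_2) = (2 + 7 + 2 + 1) / 4 = 12/4 = 3
  mean(X_3) = (4 + 6 + 1 + 6) / 4 = 17/4 = 4.25

Step 2 — sample variances and covariances s[i,j] = (1/(n-1)) · Σ_k (x_{k,i} - mean_i) · (x_{k,j} - mean_j), with n-1 = 3:
  s[X_1,X_1] = ((0.5)·(0.5) + (1.5)·(1.5) + (0.5)·(0.5) + (-2.5)·(-2.5)) / 3 = 9/3 = 3
  s[X_1,X_2] = ((0.5)·(-1) + (1.5)·(4) + (0.5)·(-1) + (-2.5)·(-2)) / 3 = 10/3 = 3.3333
  s[X_1,X_3] = ((0.5)·(-0.25) + (1.5)·(1.75) + (0.5)·(-3.25) + (-2.5)·(1.75)) / 3 = -3.5/3 = -1.1667
  s[X_2,X_2] = ((-1)·(-1) + (4)·(4) + (-1)·(-1) + (-2)·(-2)) / 3 = 22/3 = 7.3333
  s[X_2,X_3] = ((-1)·(-0.25) + (4)·(1.75) + (-1)·(-3.25) + (-2)·(1.75)) / 3 = 7/3 = 2.3333
  s[X_3,X_3] = ((-0.25)·(-0.25) + (1.75)·(1.75) + (-3.25)·(-3.25) + (1.75)·(1.75)) / 3 = 16.75/3 = 5.5833
  Sample standard deviations s_i = √(s[i,i]):
  s(X_1) = √(3) = 1.7321
  s(X_2) = √(7.3333) = 2.708
  s(X_3) = √(5.5833) = 2.3629

Step 3 — r_{ij} = s_{ij} / (s_i · s_j):
  r[X_1,X_1] = 1 (diagonal).
  r[X_1,X_2] = 3.3333 / (1.7321 · 2.708) = 3.3333 / 4.6904 = 0.7107
  r[X_1,X_3] = -1.1667 / (1.7321 · 2.3629) = -1.1667 / 4.0927 = -0.2851
  r[X_2,X_2] = 1 (diagonal).
  r[X_2,X_3] = 2.3333 / (2.708 · 2.3629) = 2.3333 / 6.3988 = 0.3647
  r[X_3,X_3] = 1 (diagonal).

R is symmetric with unit diagonal. Assembling:

R = [[1, 0.7107, -0.2851],
 [0.7107, 1, 0.3647],
 [-0.2851, 0.3647, 1]]


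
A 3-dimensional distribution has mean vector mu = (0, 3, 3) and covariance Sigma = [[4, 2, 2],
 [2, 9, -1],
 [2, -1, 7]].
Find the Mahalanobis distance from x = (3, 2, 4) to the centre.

Step 1 — centre the observation: (x - mu) = (3, -1, 1).

Step 2 — invert Sigma (cofactor / det for 3×3, or solve directly):
  Sigma^{-1} = [[0.3523, -0.0909, -0.1136],
 [-0.0909, 0.1364, 0.0455],
 [-0.1136, 0.0455, 0.1818]].

Step 3 — form the quadratic (x - mu)^T · Sigma^{-1} · (x - mu):
  Sigma^{-1} · (x - mu) = (1.0341, -0.3636, -0.2045).
  (x - mu)^T · [Sigma^{-1} · (x - mu)] = (3)·(1.0341) + (-1)·(-0.3636) + (1)·(-0.2045) = 3.2614.

Step 4 — take square root: d = √(3.2614) ≈ 1.8059.

d(x, mu) = √(3.2614) ≈ 1.8059


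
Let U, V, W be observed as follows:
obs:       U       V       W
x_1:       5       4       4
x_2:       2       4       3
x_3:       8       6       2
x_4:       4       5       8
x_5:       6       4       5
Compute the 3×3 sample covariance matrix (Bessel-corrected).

Step 1 — column means:
  mean(U) = (5 + 2 + 8 + 4 + 6) / 5 = 25/5 = 5
  mean(V) = (4 + 4 + 6 + 5 + 4) / 5 = 23/5 = 4.6
  mean(W) = (4 + 3 + 2 + 8 + 5) / 5 = 22/5 = 4.4

Step 2 — sample covariance S[i,j] = (1/(n-1)) · Σ_k (x_{k,i} - mean_i) · (x_{k,j} - mean_j), with n-1 = 4.
  S[U,U] = ((0)·(0) + (-3)·(-3) + (3)·(3) + (-1)·(-1) + (1)·(1)) / 4 = 20/4 = 5
  S[U,V] = ((0)·(-0.6) + (-3)·(-0.6) + (3)·(1.4) + (-1)·(0.4) + (1)·(-0.6)) / 4 = 5/4 = 1.25
  S[U,W] = ((0)·(-0.4) + (-3)·(-1.4) + (3)·(-2.4) + (-1)·(3.6) + (1)·(0.6)) / 4 = -6/4 = -1.5
  S[V,V] = ((-0.6)·(-0.6) + (-0.6)·(-0.6) + (1.4)·(1.4) + (0.4)·(0.4) + (-0.6)·(-0.6)) / 4 = 3.2/4 = 0.8
  S[V,W] = ((-0.6)·(-0.4) + (-0.6)·(-1.4) + (1.4)·(-2.4) + (0.4)·(3.6) + (-0.6)·(0.6)) / 4 = -1.2/4 = -0.3
  S[W,W] = ((-0.4)·(-0.4) + (-1.4)·(-1.4) + (-2.4)·(-2.4) + (3.6)·(3.6) + (0.6)·(0.6)) / 4 = 21.2/4 = 5.3

S is symmetric (S[j,i] = S[i,j]). Assembling:

S = [[5, 1.25, -1.5],
 [1.25, 0.8, -0.3],
 [-1.5, -0.3, 5.3]]


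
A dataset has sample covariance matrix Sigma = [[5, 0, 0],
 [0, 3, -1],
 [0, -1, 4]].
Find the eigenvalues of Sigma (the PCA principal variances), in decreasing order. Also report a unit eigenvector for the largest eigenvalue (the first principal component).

Step 1 — characteristic polynomial p(λ) = det(λI - Sigma) = λ³ - tr·λ² + c_1·λ - det, where tr = trace, c_1 = sum of the principal 2×2 minors, det = det(Sigma):
  tr = 5 + 3 + 4 = 12,
  c_1 = (5·3 - (0)²) + (5·4 - (0)²) + (3·4 - (-1)²) = 15 + 20 + 11 = 46,
  det = 5·(3·4 - (-1)²) - (0)·((0)·4 - (-1)·(0)) + (0)·((0)·(-1) - 3·(0)) = 5·(11) - (0)·(0) + (0)·(0) = 55.
  So p(λ) = λ³ - 12λ² + 46λ - 55.
Step 2 — look for an integer root (rational root theorem: any rational root is an integer divisor of 55). Testing λ = 5:
  p(5) = 125 - 300 + 230 - 55 = 0  ✓
  Dividing out (λ - 5): p(λ) = (λ - 5)(λ² - 7λ + 11).
Step 3 — remaining eigenvalues from the quadratic λ² - 7λ + 11 = 0:
  Δ = 7² - 4·11 = 49 - 44 = 5,  λ = (7 ± √5)/2 = (7 ± 2.2361)/2 ≈ 4.618 or 2.382.
  Sorted: λ_1 = 5,  λ_2 = 4.618,  λ_3 = 2.382  (check: sum = 12 = tr ✓).

Step 4 — unit eigenvector for λ_1 = 5: v spans the null space of (Sigma - λ_1 I), whose rows are
  r_1 = (0, 0, 0),  r_2 = (0, -2, -1),  r_3 = (0, -1, -1).
  v is orthogonal to every row, so take v ∝ r_2 × r_3 = ((-2)·(-1) - (-1)·(-1), (-1)·(0) - (0)·(-1), (0)·(-1) - (-2)·(0)) = (1, 0, 0).
  Let u = (1, 0, 0).
  ||u|| = √((1)² + (0)² + (0)²) = √(1) = 1,  v_1 = u/||u|| ≈ (1, 0, 0) (||v_1|| = 1).

λ_1 = 5,  λ_2 = 4.618,  λ_3 = 2.382;  v_1 ≈ (1, 0, 0)


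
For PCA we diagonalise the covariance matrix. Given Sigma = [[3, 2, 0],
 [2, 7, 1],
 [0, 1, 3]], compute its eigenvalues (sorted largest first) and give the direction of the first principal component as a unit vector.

Step 1 — characteristic polynomial p(λ) = det(λI - Sigma) = λ³ - tr·λ² + c_1·λ - det, where tr = trace, c_1 = sum of the principal 2×2 minors, det = det(Sigma):
  tr = 3 + 7 + 3 = 13,
  c_1 = (3·7 - (2)²) + (3·3 - (0)²) + (7·3 - (1)²) = 17 + 9 + 20 = 46,
  det = 3·(7·3 - (1)²) - (2)·((2)·3 - (1)·(0)) + (0)·((2)·(1) - 7·(0)) = 3·(20) - (2)·(6) + (0)·(2) = 48.
  So p(λ) = λ³ - 13λ² + 46λ - 48.
Step 2 — look for an integer root (rational root theorem: any rational root is an integer divisor of 48). Testing λ = 2:
  p(2) = 8 - 52 + 92 - 48 = 0  ✓
  Dividing out (λ - 2): p(λ) = (λ - 2)(λ² - 11λ + 24).
Step 3 — remaining eigenvalues from the quadratic λ² - 11λ + 24 = 0:
  Δ = 11² - 4·24 = 121 - 96 = 25,  λ = (11 ± √25)/2 = (11 ± 5)/2 = 8 or 3.
  Sorted: λ_1 = 8,  λ_2 = 3,  λ_3 = 2  (check: sum = 13 = tr ✓).

Step 4 — unit eigenvector for λ_1 = 8: v spans the null space of (Sigma - λ_1 I), whose rows are
  r_1 = (-5, 2, 0),  r_2 = (2, -1, 1),  r_3 = (0, 1, -5).
  v is orthogonal to every row, so take v ∝ r_1 × r_2 = ((2)·(1) - (0)·(-1), (0)·(2) - (-5)·(1), (-5)·(-1) - (2)·(2)) = (2, 5, 1).
  Let u = (2, 5, 1).
  ||u|| = √((2)² + (5)² + (1)²) = √(30) ≈ 5.4772,  v_1 = u/||u|| ≈ (0.3651, 0.9129, 0.1826) (||v_1|| = 1).

λ_1 = 8,  λ_2 = 3,  λ_3 = 2;  v_1 ≈ (0.3651, 0.9129, 0.1826)


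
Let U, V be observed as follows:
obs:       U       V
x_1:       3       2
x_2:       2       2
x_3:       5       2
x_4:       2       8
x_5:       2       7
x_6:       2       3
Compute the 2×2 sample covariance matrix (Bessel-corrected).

Step 1 — column means:
  mean(U) = (3 + 2 + 5 + 2 + 2 + 2) / 6 = 16/6 = 2.6667
  mean(V) = (2 + 2 + 2 + 8 + 7 + 3) / 6 = 24/6 = 4

Step 2 — sample covariance S[i,j] = (1/(n-1)) · Σ_k (x_{k,i} - mean_i) · (x_{k,j} - mean_j), with n-1 = 5.
  S[U,U] = ((0.3333)·(0.3333) + (-0.6667)·(-0.6667) + (2.3333)·(2.3333) + (-0.6667)·(-0.6667) + (-0.6667)·(-0.6667) + (-0.6667)·(-0.6667)) / 5 = 7.3333/5 = 1.4667
  S[U,V] = ((0.3333)·(-2) + (-0.6667)·(-2) + (2.3333)·(-2) + (-0.6667)·(4) + (-0.6667)·(3) + (-0.6667)·(-1)) / 5 = -8/5 = -1.6
  S[V,V] = ((-2)·(-2) + (-2)·(-2) + (-2)·(-2) + (4)·(4) + (3)·(3) + (-1)·(-1)) / 5 = 38/5 = 7.6

S is symmetric (S[j,i] = S[i,j]). Assembling:

S = [[1.4667, -1.6],
 [-1.6, 7.6]]


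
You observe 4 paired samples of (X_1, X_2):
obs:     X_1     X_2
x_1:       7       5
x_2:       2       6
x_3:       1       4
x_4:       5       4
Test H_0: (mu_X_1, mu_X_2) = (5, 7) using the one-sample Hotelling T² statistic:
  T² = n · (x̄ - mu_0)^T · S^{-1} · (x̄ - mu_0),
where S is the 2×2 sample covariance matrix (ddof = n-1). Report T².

Step 1 — sample mean vector:
  mean(X_1) = (7 + 2 + 1 + 5) / 4 = 15/4 = 3.75
  mean(X_2) = (5 + 6 + 4 + 4) / 4 = 19/4 = 4.75
  x̄ = (3.75, 4.75),  deviation x̄ - mu_0 = (3.75, 4.75) - (5, 7) = (-1.25, -2.25).

Step 2 — sample covariance matrix, S[i,j] = (1/(n-1)) · Σ_k (x_{k,i} - mean_i) · (x_{k,j} - mean_j), divisor n-1 = 3:
  S[X_1,X_1] = ((3.25)·(3.25) + (-1.75)·(-1.75) + (-2.75)·(-2.75) + (1.25)·(1.25)) / 3 = 22.75/3 = 7.5833
  S[X_1,X_2] = ((3.25)·(0.25) + (-1.75)·(1.25) + (-2.75)·(-0.75) + (1.25)·(-0.75)) / 3 = -0.25/3 = -0.0833
  S[X_2,X_2] = ((0.25)·(0.25) + (1.25)·(1.25) + (-0.75)·(-0.75) + (-0.75)·(-0.75)) / 3 = 2.75/3 = 0.9167
  S = [[7.5833, -0.0833],
 [-0.0833, 0.9167]].

Step 3 — invert S. det(S) = 7.5833·0.9167 - (-0.0833)² = 6.9444.
  S^{-1} = (1/det) · [[d, -b], [-b, a]] = [[0.132, 0.012],
 [0.012, 1.092]].

Step 4 — quadratic form (x̄ - mu_0)^T · S^{-1} · (x̄ - mu_0):
  S^{-1} · (x̄ - mu_0) = (-0.192, -2.472),
  (x̄ - mu_0)^T · [...] = (-1.25)·(-0.192) + (-2.25)·(-2.472) = 5.802.

Step 5 — scale by n: T² = 4 · 5.802 = 23.208.

T² ≈ 23.208


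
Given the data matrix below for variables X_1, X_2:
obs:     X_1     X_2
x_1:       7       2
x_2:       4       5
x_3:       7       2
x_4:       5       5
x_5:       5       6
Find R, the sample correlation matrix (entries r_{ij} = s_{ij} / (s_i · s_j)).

Step 1 — column means:
  mean(X_1) = (7 + 4 + 7 + 5 + 5) / 5 = 28/5 = 5.6
  mean(X_2) = (2 + 5 + 2 + 5 + 6) / 5 = 20/5 = 4

Step 2 — sample variances and covariances s[i,j] = (1/(n-1)) · Σ_k (x_{k,i} - mean_i) · (x_{k,j} - mean_j), with n-1 = 4:
  s[X_1,X_1] = ((1.4)·(1.4) + (-1.6)·(-1.6) + (1.4)·(1.4) + (-0.6)·(-0.6) + (-0.6)·(-0.6)) / 4 = 7.2/4 = 1.8
  s[X_1,X_2] = ((1.4)·(-2) + (-1.6)·(1) + (1.4)·(-2) + (-0.6)·(1) + (-0.6)·(2)) / 4 = -9/4 = -2.25
  s[X_2,X_2] = ((-2)·(-2) + (1)·(1) + (-2)·(-2) + (1)·(1) + (2)·(2)) / 4 = 14/4 = 3.5
  Sample standard deviations s_i = √(s[i,i]):
  s(X_1) = √(1.8) = 1.3416
  s(X_2) = √(3.5) = 1.8708

Step 3 — r_{ij} = s_{ij} / (s_i · s_j):
  r[X_1,X_1] = 1 (diagonal).
  r[X_1,X_2] = -2.25 / (1.3416 · 1.8708) = -2.25 / 2.51 = -0.8964
  r[X_2,X_2] = 1 (diagonal).

R is symmetric with unit diagonal. Assembling:

R = [[1, -0.8964],
 [-0.8964, 1]]
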